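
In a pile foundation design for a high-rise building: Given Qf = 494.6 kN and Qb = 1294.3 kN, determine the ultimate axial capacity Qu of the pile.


Using Qu = Qf + Qb
Qu = 494.6 + 1294.3
Qu = 1788.9 kN


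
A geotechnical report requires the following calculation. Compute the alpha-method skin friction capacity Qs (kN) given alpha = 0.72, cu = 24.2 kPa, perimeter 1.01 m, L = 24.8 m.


Using Qs = alpha * cu * perimeter * L
Qs = 0.72 * 24.2 * 1.01 * 24.8
Qs = 436.44 kN


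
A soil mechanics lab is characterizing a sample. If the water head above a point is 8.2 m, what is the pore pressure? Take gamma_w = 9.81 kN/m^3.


Using u = gamma_w * h_w
u = 9.81 * 8.2
u = 80.44 kPa


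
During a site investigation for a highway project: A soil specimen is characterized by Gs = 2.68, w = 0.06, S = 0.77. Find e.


Using the relation e = Gs * w / S
e = 2.68 * 0.06 / 0.77
e = 0.2088


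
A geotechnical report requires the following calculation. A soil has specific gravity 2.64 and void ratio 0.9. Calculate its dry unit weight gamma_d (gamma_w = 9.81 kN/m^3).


Using gamma_d = Gs * gamma_w / (1 + e)
gamma_d = 2.64 * 9.81 / (1 + 0.9)
gamma_d = 2.64 * 9.81 / 1.9
gamma_d = 13.631 kN/m^3


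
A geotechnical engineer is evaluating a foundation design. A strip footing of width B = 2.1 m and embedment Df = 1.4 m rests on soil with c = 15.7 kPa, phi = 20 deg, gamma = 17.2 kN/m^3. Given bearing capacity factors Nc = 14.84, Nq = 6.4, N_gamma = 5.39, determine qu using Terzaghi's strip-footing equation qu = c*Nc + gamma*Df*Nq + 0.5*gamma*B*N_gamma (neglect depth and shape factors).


Result: 484.44 kPa

Derivation:
Compute qu = c*Nc + gamma*Df*Nq + 0.5*gamma*B*N_gamma
Term 1: 15.7 * 14.84 = 232.988
Term 2: 17.2 * 1.4 * 6.4 = 154.112
Term 3: 0.5 * 17.2 * 2.1 * 5.39 = 97.3434
qu = 232.988 + 154.112 + 97.3434
qu = 484.44 kPa


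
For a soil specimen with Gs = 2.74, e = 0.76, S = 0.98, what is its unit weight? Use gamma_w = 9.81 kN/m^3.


Using gamma = gamma_w * (Gs + S*e) / (1 + e)
Numerator: Gs + S*e = 2.74 + 0.98*0.76 = 3.4848
Denominator: 1 + e = 1 + 0.76 = 1.76
gamma = 9.81 * 3.4848 / 1.76
gamma = 19.424 kN/m^3


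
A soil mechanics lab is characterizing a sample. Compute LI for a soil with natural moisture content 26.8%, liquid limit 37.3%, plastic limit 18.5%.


First compute the plasticity index:
PI = LL - PL = 37.3 - 18.5 = 18.8
Then compute the liquidity index:
LI = (w - PL) / PI
LI = (26.8 - 18.5) / 18.8
LI = 0.441


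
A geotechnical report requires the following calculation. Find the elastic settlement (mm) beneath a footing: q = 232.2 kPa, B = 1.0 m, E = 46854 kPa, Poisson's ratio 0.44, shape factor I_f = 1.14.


Using Se = q * B * (1 - nu^2) * I_f / E
1 - nu^2 = 1 - 0.44^2 = 0.8064
Se = 232.2 * 1.0 * 0.8064 * 1.14 / 46854
Se = 0.004556 m
Convert to mm: Se = 0.004556 * 1000 = 4.556 mm


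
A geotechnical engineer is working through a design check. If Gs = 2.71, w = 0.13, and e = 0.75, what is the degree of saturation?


Using S = Gs * w / e
S = 2.71 * 0.13 / 0.75
S = 0.4697


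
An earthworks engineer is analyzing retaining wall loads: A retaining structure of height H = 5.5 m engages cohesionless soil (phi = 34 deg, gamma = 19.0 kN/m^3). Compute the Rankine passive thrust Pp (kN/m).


Compute passive earth pressure coefficient:
Kp = tan^2(45 + phi/2) = tan^2(62.0) = 3.537132
Compute passive force:
Pp = 0.5 * Kp * gamma * H^2
Pp = 0.5 * 3.537132 * 19.0 * 5.5^2
Pp = 1016.48 kN/m


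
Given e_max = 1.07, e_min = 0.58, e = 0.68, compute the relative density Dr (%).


Using Dr = (e_max - e) / (e_max - e_min) * 100
e_max - e = 1.07 - 0.68 = 0.39
e_max - e_min = 1.07 - 0.58 = 0.49
Dr = 0.39 / 0.49 * 100
Dr = 79.59 %


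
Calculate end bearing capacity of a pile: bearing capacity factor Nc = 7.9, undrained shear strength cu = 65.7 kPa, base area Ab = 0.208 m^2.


Result: 107.96 kN

Derivation:
Using Qb = Nc * cu * Ab
Qb = 7.9 * 65.7 * 0.208
Qb = 107.96 kN


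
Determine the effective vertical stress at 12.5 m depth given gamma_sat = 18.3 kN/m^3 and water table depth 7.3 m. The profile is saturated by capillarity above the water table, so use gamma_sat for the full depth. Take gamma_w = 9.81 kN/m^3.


Total stress = gamma_sat * depth
sigma = 18.3 * 12.5 = 228.75 kPa
Pore water pressure u = gamma_w * (depth - d_wt)
u = 9.81 * (12.5 - 7.3) = 51.012 kPa
Effective stress = sigma - u
sigma' = 228.75 - 51.012 = 177.74 kPa


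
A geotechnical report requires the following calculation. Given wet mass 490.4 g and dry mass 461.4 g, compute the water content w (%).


Using w = (m_wet - m_dry) / m_dry * 100
m_wet - m_dry = 490.4 - 461.4 = 29.0 g
w = 29.0 / 461.4 * 100
w = 6.29 %


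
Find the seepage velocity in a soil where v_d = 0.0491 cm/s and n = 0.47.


Using v_s = v_d / n
v_s = 0.0491 / 0.47
v_s = 0.10447 cm/s


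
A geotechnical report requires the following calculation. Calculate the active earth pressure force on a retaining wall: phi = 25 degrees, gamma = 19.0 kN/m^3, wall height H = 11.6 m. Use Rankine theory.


Compute active earth pressure coefficient:
Ka = tan^2(45 - phi/2) = tan^2(32.5) = 0.405859
Compute active force:
Pa = 0.5 * Ka * gamma * H^2
Pa = 0.5 * 0.405859 * 19.0 * 11.6^2
Pa = 518.82 kN/m


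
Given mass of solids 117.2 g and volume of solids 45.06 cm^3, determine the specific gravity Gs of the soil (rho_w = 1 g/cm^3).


Using Gs = m_s / (V_s * rho_w)
Since rho_w = 1 g/cm^3:
Gs = 117.2 / 45.06
Gs = 2.601


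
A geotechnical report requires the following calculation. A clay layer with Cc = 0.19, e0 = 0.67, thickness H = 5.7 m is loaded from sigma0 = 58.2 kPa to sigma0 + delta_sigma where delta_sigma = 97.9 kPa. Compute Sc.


Result: 0.2779 m

Derivation:
Using Sc = Cc * H / (1 + e0) * log10((sigma0 + delta_sigma) / sigma0)
Stress ratio = (58.2 + 97.9) / 58.2 = 2.68213
log10(2.68213) = 0.42848
Cc * H / (1 + e0) = 0.19 * 5.7 / (1 + 0.67) = 0.648503
Sc = 0.648503 * 0.42848
Sc = 0.2779 m


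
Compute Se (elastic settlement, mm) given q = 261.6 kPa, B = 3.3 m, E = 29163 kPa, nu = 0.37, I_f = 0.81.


Result: 20.695 mm

Derivation:
Using Se = q * B * (1 - nu^2) * I_f / E
1 - nu^2 = 1 - 0.37^2 = 0.8631
Se = 261.6 * 3.3 * 0.8631 * 0.81 / 29163
Se = 0.020695 m
Convert to mm: Se = 0.020695 * 1000 = 20.695 mm


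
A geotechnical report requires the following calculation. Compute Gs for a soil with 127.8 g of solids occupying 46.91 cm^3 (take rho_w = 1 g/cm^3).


Using Gs = m_s / (V_s * rho_w)
Since rho_w = 1 g/cm^3:
Gs = 127.8 / 46.91
Gs = 2.724


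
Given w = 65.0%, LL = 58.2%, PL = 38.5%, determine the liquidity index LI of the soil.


Result: 1.345

Derivation:
First compute the plasticity index:
PI = LL - PL = 58.2 - 38.5 = 19.7
Then compute the liquidity index:
LI = (w - PL) / PI
LI = (65.0 - 38.5) / 19.7
LI = 1.345


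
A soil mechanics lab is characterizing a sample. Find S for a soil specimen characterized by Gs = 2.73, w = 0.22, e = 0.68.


Result: 0.8832

Derivation:
Using S = Gs * w / e
S = 2.73 * 0.22 / 0.68
S = 0.8832


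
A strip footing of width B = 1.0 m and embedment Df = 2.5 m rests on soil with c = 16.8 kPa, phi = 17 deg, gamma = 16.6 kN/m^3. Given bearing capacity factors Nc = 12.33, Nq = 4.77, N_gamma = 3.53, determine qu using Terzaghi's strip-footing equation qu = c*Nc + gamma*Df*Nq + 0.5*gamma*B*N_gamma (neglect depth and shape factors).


Compute qu = c*Nc + gamma*Df*Nq + 0.5*gamma*B*N_gamma
Term 1: 16.8 * 12.33 = 207.144
Term 2: 16.6 * 2.5 * 4.77 = 197.955
Term 3: 0.5 * 16.6 * 1.0 * 3.53 = 29.299
qu = 207.144 + 197.955 + 29.299
qu = 434.4 kPa


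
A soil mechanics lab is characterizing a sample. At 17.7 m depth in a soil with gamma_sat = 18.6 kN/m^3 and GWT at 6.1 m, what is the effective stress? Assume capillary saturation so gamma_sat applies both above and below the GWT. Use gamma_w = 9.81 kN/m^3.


Total stress = gamma_sat * depth
sigma = 18.6 * 17.7 = 329.22 kPa
Pore water pressure u = gamma_w * (depth - d_wt)
u = 9.81 * (17.7 - 6.1) = 113.796 kPa
Effective stress = sigma - u
sigma' = 329.22 - 113.796 = 215.42 kPa


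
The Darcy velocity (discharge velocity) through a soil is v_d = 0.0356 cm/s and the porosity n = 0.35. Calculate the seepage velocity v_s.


Using v_s = v_d / n
v_s = 0.0356 / 0.35
v_s = 0.10171 cm/s


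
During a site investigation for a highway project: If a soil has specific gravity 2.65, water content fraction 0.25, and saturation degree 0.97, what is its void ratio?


Using the relation e = Gs * w / S
e = 2.65 * 0.25 / 0.97
e = 0.683


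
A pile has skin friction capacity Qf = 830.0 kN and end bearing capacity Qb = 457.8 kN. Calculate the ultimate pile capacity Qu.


Result: 1287.8 kN

Derivation:
Using Qu = Qf + Qb
Qu = 830.0 + 457.8
Qu = 1287.8 kN


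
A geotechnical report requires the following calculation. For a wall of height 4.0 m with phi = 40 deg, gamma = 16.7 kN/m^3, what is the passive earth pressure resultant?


Compute passive earth pressure coefficient:
Kp = tan^2(45 + phi/2) = tan^2(65.0) = 4.59891
Compute passive force:
Pp = 0.5 * Kp * gamma * H^2
Pp = 0.5 * 4.59891 * 16.7 * 4.0^2
Pp = 614.41 kN/m


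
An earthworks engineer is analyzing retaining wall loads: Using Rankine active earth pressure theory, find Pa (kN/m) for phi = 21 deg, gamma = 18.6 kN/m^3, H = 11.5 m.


Compute active earth pressure coefficient:
Ka = tan^2(45 - phi/2) = tan^2(34.5) = 0.472355
Compute active force:
Pa = 0.5 * Ka * gamma * H^2
Pa = 0.5 * 0.472355 * 18.6 * 11.5^2
Pa = 580.96 kN/m


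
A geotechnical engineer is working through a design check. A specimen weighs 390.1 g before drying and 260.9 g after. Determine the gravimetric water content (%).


Using w = (m_wet - m_dry) / m_dry * 100
m_wet - m_dry = 390.1 - 260.9 = 129.2 g
w = 129.2 / 260.9 * 100
w = 49.52 %


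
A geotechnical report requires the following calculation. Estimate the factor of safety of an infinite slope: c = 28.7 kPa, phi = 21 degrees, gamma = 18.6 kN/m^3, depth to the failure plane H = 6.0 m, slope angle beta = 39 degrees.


Using Fs = c / (gamma*H*sin(beta)*cos(beta)) + tan(phi)/tan(beta)
Cohesion contribution = 28.7 / (18.6*6.0*sin(39)*cos(39))
Cohesion contribution = 0.525828
Friction contribution = tan(21)/tan(39) = 0.474033
Fs = 0.525828 + 0.474033
Fs = 1.0


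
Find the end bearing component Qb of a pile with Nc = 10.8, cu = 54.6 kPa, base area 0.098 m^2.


Result: 57.79 kN

Derivation:
Using Qb = Nc * cu * Ab
Qb = 10.8 * 54.6 * 0.098
Qb = 57.79 kN


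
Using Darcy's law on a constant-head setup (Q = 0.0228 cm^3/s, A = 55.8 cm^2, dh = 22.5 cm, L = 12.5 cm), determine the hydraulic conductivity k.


Compute hydraulic gradient:
i = dh / L = 22.5 / 12.5 = 1.8
Then apply Darcy's law:
k = Q / (A * i)
k = 0.0228 / (55.8 * 1.8)
k = 0.0228 / 100.44
k = 0.000227 cm/s


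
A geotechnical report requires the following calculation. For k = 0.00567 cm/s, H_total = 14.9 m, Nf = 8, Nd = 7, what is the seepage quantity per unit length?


Convert k to m/s for unit consistency with H:
k = 0.00567 cm/s = 0.00567 / 100 m/s = 5.67e-05 m/s
Using q = k * H * Nf / Nd
Nf / Nd = 8 / 7 = 1.1429
q = 5.67e-05 * 14.9 * 1.1429
q = 0.0009655 m^3/s per m


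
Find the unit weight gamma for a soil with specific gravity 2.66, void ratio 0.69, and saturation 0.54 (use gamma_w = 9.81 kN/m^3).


Result: 17.603 kN/m^3

Derivation:
Using gamma = gamma_w * (Gs + S*e) / (1 + e)
Numerator: Gs + S*e = 2.66 + 0.54*0.69 = 3.0326
Denominator: 1 + e = 1 + 0.69 = 1.69
gamma = 9.81 * 3.0326 / 1.69
gamma = 17.603 kN/m^3


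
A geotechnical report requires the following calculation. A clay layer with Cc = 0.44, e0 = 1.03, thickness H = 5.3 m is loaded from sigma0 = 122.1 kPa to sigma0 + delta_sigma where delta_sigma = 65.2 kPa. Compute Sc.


Using Sc = Cc * H / (1 + e0) * log10((sigma0 + delta_sigma) / sigma0)
Stress ratio = (122.1 + 65.2) / 122.1 = 1.53399
log10(1.53399) = 0.185822
Cc * H / (1 + e0) = 0.44 * 5.3 / (1 + 1.03) = 1.14877
Sc = 1.14877 * 0.185822
Sc = 0.2135 m


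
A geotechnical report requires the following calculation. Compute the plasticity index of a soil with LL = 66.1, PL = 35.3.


Result: 30.8

Derivation:
Using PI = LL - PL
PI = 66.1 - 35.3
PI = 30.8


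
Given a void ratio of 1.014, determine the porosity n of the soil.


Using the relation n = e / (1 + e)
n = 1.014 / (1 + 1.014)
n = 1.014 / 2.014
n = 0.5035


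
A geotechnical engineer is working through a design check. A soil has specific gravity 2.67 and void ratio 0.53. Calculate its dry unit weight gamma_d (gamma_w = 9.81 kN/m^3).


Result: 17.119 kN/m^3

Derivation:
Using gamma_d = Gs * gamma_w / (1 + e)
gamma_d = 2.67 * 9.81 / (1 + 0.53)
gamma_d = 2.67 * 9.81 / 1.53
gamma_d = 17.119 kN/m^3


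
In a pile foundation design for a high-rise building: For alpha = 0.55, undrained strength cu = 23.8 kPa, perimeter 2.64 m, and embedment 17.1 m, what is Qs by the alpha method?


Result: 590.93 kN

Derivation:
Using Qs = alpha * cu * perimeter * L
Qs = 0.55 * 23.8 * 2.64 * 17.1
Qs = 590.93 kN


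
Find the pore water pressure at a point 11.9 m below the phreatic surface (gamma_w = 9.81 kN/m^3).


Using u = gamma_w * h_w
u = 9.81 * 11.9
u = 116.74 kPa


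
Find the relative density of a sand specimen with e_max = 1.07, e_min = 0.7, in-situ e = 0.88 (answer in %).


Result: 51.35 %

Derivation:
Using Dr = (e_max - e) / (e_max - e_min) * 100
e_max - e = 1.07 - 0.88 = 0.19
e_max - e_min = 1.07 - 0.7 = 0.37
Dr = 0.19 / 0.37 * 100
Dr = 51.35 %


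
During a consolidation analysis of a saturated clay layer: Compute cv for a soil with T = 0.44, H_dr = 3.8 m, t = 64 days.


Using cv = T * H_dr^2 / t
H_dr^2 = 3.8^2 = 14.44
cv = 0.44 * 14.44 / 64
cv = 0.09928 m^2/day


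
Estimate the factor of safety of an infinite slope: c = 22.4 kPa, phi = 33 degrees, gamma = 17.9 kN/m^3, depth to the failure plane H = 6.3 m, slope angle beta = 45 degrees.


Result: 1.047

Derivation:
Using Fs = c / (gamma*H*sin(beta)*cos(beta)) + tan(phi)/tan(beta)
Cohesion contribution = 22.4 / (17.9*6.3*sin(45)*cos(45))
Cohesion contribution = 0.397269
Friction contribution = tan(33)/tan(45) = 0.649408
Fs = 0.397269 + 0.649408
Fs = 1.047


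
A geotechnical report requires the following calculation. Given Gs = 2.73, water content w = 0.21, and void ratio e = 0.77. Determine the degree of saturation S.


Using S = Gs * w / e
S = 2.73 * 0.21 / 0.77
S = 0.7445


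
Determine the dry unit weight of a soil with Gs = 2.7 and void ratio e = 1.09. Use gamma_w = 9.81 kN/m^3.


Result: 12.673 kN/m^3

Derivation:
Using gamma_d = Gs * gamma_w / (1 + e)
gamma_d = 2.7 * 9.81 / (1 + 1.09)
gamma_d = 2.7 * 9.81 / 2.09
gamma_d = 12.673 kN/m^3


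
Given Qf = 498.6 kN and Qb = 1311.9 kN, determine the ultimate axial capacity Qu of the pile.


Using Qu = Qf + Qb
Qu = 498.6 + 1311.9
Qu = 1810.5 kN


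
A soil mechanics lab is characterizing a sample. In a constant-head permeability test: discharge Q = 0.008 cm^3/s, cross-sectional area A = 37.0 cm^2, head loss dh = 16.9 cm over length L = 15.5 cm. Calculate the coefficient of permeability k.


Compute hydraulic gradient:
i = dh / L = 16.9 / 15.5 = 1.09032
Then apply Darcy's law:
k = Q / (A * i)
k = 0.008 / (37.0 * 1.09032)
k = 0.008 / 40.3419
k = 0.000198 cm/s


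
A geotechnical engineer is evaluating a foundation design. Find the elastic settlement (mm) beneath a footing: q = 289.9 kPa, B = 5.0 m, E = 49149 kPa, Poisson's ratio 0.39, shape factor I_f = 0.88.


Using Se = q * B * (1 - nu^2) * I_f / E
1 - nu^2 = 1 - 0.39^2 = 0.8479
Se = 289.9 * 5.0 * 0.8479 * 0.88 / 49149
Se = 0.022005 m
Convert to mm: Se = 0.022005 * 1000 = 22.005 mm


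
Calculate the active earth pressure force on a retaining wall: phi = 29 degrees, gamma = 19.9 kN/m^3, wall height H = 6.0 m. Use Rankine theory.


Compute active earth pressure coefficient:
Ka = tan^2(45 - phi/2) = tan^2(30.5) = 0.346974
Compute active force:
Pa = 0.5 * Ka * gamma * H^2
Pa = 0.5 * 0.346974 * 19.9 * 6.0^2
Pa = 124.29 kN/m


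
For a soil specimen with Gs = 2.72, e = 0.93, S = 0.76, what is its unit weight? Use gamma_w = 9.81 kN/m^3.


Result: 17.418 kN/m^3

Derivation:
Using gamma = gamma_w * (Gs + S*e) / (1 + e)
Numerator: Gs + S*e = 2.72 + 0.76*0.93 = 3.4268
Denominator: 1 + e = 1 + 0.93 = 1.93
gamma = 9.81 * 3.4268 / 1.93
gamma = 17.418 kN/m^3


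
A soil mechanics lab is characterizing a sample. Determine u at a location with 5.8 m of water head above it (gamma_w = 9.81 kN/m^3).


Result: 56.9 kPa

Derivation:
Using u = gamma_w * h_w
u = 9.81 * 5.8
u = 56.9 kPa


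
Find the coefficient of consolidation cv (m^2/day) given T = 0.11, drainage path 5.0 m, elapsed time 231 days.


Using cv = T * H_dr^2 / t
H_dr^2 = 5.0^2 = 25.0
cv = 0.11 * 25.0 / 231
cv = 0.0119 m^2/day


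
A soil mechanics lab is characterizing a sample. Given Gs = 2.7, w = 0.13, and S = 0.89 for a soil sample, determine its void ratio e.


Result: 0.3944

Derivation:
Using the relation e = Gs * w / S
e = 2.7 * 0.13 / 0.89
e = 0.3944


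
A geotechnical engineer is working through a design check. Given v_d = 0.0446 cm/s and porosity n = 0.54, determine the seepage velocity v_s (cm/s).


Using v_s = v_d / n
v_s = 0.0446 / 0.54
v_s = 0.08259 cm/s


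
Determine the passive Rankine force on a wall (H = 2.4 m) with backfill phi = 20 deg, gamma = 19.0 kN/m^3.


Result: 111.61 kN/m

Derivation:
Compute passive earth pressure coefficient:
Kp = tan^2(45 + phi/2) = tan^2(55.0) = 2.039607
Compute passive force:
Pp = 0.5 * Kp * gamma * H^2
Pp = 0.5 * 2.039607 * 19.0 * 2.4^2
Pp = 111.61 kN/m


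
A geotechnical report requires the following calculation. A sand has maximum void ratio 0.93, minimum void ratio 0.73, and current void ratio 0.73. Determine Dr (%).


Using Dr = (e_max - e) / (e_max - e_min) * 100
e_max - e = 0.93 - 0.73 = 0.2
e_max - e_min = 0.93 - 0.73 = 0.2
Dr = 0.2 / 0.2 * 100
Dr = 100.0 %


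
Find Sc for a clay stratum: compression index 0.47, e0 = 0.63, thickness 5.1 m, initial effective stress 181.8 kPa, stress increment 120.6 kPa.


Result: 0.325 m

Derivation:
Using Sc = Cc * H / (1 + e0) * log10((sigma0 + delta_sigma) / sigma0)
Stress ratio = (181.8 + 120.6) / 181.8 = 1.66337
log10(1.66337) = 0.220988
Cc * H / (1 + e0) = 0.47 * 5.1 / (1 + 0.63) = 1.47055
Sc = 1.47055 * 0.220988
Sc = 0.325 m


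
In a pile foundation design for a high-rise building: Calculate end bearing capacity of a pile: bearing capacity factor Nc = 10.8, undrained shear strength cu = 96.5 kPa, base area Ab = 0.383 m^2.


Result: 399.16 kN

Derivation:
Using Qb = Nc * cu * Ab
Qb = 10.8 * 96.5 * 0.383
Qb = 399.16 kN


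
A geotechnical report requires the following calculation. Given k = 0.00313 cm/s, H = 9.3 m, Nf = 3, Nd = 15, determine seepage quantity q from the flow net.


Result: 5.822e-05 m^3/s per m

Derivation:
Convert k to m/s for unit consistency with H:
k = 0.00313 cm/s = 0.00313 / 100 m/s = 3.13e-05 m/s
Using q = k * H * Nf / Nd
Nf / Nd = 3 / 15 = 0.2
q = 3.13e-05 * 9.3 * 0.2
q = 5.822e-05 m^3/s per m


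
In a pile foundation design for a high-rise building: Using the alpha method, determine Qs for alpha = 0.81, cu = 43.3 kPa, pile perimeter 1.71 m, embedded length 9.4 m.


Using Qs = alpha * cu * perimeter * L
Qs = 0.81 * 43.3 * 1.71 * 9.4
Qs = 563.76 kN


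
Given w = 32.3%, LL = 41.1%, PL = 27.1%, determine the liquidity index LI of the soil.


First compute the plasticity index:
PI = LL - PL = 41.1 - 27.1 = 14.0
Then compute the liquidity index:
LI = (w - PL) / PI
LI = (32.3 - 27.1) / 14.0
LI = 0.371


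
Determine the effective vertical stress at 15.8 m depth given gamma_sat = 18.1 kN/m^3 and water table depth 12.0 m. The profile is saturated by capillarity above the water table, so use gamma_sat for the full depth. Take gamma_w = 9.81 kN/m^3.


Total stress = gamma_sat * depth
sigma = 18.1 * 15.8 = 285.98 kPa
Pore water pressure u = gamma_w * (depth - d_wt)
u = 9.81 * (15.8 - 12.0) = 37.278 kPa
Effective stress = sigma - u
sigma' = 285.98 - 37.278 = 248.7 kPa


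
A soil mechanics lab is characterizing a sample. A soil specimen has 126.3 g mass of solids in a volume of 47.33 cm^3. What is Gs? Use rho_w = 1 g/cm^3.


Using Gs = m_s / (V_s * rho_w)
Since rho_w = 1 g/cm^3:
Gs = 126.3 / 47.33
Gs = 2.668


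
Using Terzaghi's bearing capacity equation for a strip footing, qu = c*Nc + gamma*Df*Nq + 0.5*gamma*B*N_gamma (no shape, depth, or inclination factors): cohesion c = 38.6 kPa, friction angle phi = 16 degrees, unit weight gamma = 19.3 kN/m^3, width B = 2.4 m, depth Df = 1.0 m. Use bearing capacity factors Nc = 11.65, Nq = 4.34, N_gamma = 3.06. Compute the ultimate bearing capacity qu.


Result: 604.32 kPa

Derivation:
Compute qu = c*Nc + gamma*Df*Nq + 0.5*gamma*B*N_gamma
Term 1: 38.6 * 11.65 = 449.69
Term 2: 19.3 * 1.0 * 4.34 = 83.762
Term 3: 0.5 * 19.3 * 2.4 * 3.06 = 70.8696
qu = 449.69 + 83.762 + 70.8696
qu = 604.32 kPa


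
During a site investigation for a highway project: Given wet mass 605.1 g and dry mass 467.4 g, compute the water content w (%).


Using w = (m_wet - m_dry) / m_dry * 100
m_wet - m_dry = 605.1 - 467.4 = 137.7 g
w = 137.7 / 467.4 * 100
w = 29.46 %


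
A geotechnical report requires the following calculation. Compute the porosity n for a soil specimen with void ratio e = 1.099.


Using the relation n = e / (1 + e)
n = 1.099 / (1 + 1.099)
n = 1.099 / 2.099
n = 0.5236


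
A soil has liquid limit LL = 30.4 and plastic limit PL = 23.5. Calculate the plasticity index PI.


Using PI = LL - PL
PI = 30.4 - 23.5
PI = 6.9


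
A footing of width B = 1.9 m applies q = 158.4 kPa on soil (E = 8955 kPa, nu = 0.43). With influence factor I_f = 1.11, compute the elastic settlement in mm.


Using Se = q * B * (1 - nu^2) * I_f / E
1 - nu^2 = 1 - 0.43^2 = 0.8151
Se = 158.4 * 1.9 * 0.8151 * 1.11 / 8955
Se = 0.030407 m
Convert to mm: Se = 0.030407 * 1000 = 30.407 mm


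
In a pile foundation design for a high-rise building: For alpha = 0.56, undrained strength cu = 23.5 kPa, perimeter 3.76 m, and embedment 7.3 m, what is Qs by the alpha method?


Using Qs = alpha * cu * perimeter * L
Qs = 0.56 * 23.5 * 3.76 * 7.3
Qs = 361.22 kN


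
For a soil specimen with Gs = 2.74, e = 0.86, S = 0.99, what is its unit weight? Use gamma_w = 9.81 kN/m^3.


Using gamma = gamma_w * (Gs + S*e) / (1 + e)
Numerator: Gs + S*e = 2.74 + 0.99*0.86 = 3.5914
Denominator: 1 + e = 1 + 0.86 = 1.86
gamma = 9.81 * 3.5914 / 1.86
gamma = 18.942 kN/m^3


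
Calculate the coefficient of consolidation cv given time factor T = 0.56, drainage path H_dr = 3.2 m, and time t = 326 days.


Using cv = T * H_dr^2 / t
H_dr^2 = 3.2^2 = 10.24
cv = 0.56 * 10.24 / 326
cv = 0.01759 m^2/day


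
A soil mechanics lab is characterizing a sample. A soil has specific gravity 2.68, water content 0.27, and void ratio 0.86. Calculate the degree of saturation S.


Using S = Gs * w / e
S = 2.68 * 0.27 / 0.86
S = 0.8414


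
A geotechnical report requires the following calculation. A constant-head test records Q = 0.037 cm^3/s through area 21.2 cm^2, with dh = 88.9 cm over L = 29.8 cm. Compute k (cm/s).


Result: 0.000585 cm/s

Derivation:
Compute hydraulic gradient:
i = dh / L = 88.9 / 29.8 = 2.98322
Then apply Darcy's law:
k = Q / (A * i)
k = 0.037 / (21.2 * 2.98322)
k = 0.037 / 63.2443
k = 0.000585 cm/s


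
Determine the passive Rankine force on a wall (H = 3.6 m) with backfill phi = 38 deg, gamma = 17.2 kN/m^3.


Compute passive earth pressure coefficient:
Kp = tan^2(45 + phi/2) = tan^2(64.0) = 4.203746
Compute passive force:
Pp = 0.5 * Kp * gamma * H^2
Pp = 0.5 * 4.203746 * 17.2 * 3.6^2
Pp = 468.53 kN/m


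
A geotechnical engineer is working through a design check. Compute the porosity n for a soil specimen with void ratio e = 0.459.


Result: 0.3146

Derivation:
Using the relation n = e / (1 + e)
n = 0.459 / (1 + 0.459)
n = 0.459 / 1.459
n = 0.3146


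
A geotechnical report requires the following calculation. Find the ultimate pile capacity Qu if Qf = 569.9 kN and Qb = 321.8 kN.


Using Qu = Qf + Qb
Qu = 569.9 + 321.8
Qu = 891.7 kN


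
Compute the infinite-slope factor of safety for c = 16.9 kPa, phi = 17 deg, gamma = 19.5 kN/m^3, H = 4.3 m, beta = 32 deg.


Result: 0.938

Derivation:
Using Fs = c / (gamma*H*sin(beta)*cos(beta)) + tan(phi)/tan(beta)
Cohesion contribution = 16.9 / (19.5*4.3*sin(32)*cos(32))
Cohesion contribution = 0.448491
Friction contribution = tan(17)/tan(32) = 0.489271
Fs = 0.448491 + 0.489271
Fs = 0.938


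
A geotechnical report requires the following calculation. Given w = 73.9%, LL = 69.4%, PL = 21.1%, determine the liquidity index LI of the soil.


First compute the plasticity index:
PI = LL - PL = 69.4 - 21.1 = 48.3
Then compute the liquidity index:
LI = (w - PL) / PI
LI = (73.9 - 21.1) / 48.3
LI = 1.093


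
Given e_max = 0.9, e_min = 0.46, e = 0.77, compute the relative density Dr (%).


Using Dr = (e_max - e) / (e_max - e_min) * 100
e_max - e = 0.9 - 0.77 = 0.13
e_max - e_min = 0.9 - 0.46 = 0.44
Dr = 0.13 / 0.44 * 100
Dr = 29.55 %


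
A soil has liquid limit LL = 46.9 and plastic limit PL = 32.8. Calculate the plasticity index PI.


Using PI = LL - PL
PI = 46.9 - 32.8
PI = 14.1


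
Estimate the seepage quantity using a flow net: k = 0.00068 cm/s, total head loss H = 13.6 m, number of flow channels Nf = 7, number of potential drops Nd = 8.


Convert k to m/s for unit consistency with H:
k = 0.00068 cm/s = 0.00068 / 100 m/s = 6.8e-06 m/s
Using q = k * H * Nf / Nd
Nf / Nd = 7 / 8 = 0.875
q = 6.8e-06 * 13.6 * 0.875
q = 8.092e-05 m^3/s per m


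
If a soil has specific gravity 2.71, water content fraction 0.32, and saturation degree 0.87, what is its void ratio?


Using the relation e = Gs * w / S
e = 2.71 * 0.32 / 0.87
e = 0.9968


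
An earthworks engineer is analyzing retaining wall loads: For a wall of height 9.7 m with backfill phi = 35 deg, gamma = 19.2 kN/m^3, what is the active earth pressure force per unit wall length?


Compute active earth pressure coefficient:
Ka = tan^2(45 - phi/2) = tan^2(27.5) = 0.27099
Compute active force:
Pa = 0.5 * Ka * gamma * H^2
Pa = 0.5 * 0.27099 * 19.2 * 9.7^2
Pa = 244.78 kN/m


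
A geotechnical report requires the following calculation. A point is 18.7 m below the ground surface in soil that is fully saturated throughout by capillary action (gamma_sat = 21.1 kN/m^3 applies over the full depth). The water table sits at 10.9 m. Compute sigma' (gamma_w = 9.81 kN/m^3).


Total stress = gamma_sat * depth
sigma = 21.1 * 18.7 = 394.57 kPa
Pore water pressure u = gamma_w * (depth - d_wt)
u = 9.81 * (18.7 - 10.9) = 76.518 kPa
Effective stress = sigma - u
sigma' = 394.57 - 76.518 = 318.05 kPa


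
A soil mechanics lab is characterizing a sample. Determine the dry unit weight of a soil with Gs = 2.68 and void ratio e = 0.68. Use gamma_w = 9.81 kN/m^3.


Using gamma_d = Gs * gamma_w / (1 + e)
gamma_d = 2.68 * 9.81 / (1 + 0.68)
gamma_d = 2.68 * 9.81 / 1.68
gamma_d = 15.649 kN/m^3


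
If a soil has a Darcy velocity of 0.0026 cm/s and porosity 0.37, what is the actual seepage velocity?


Using v_s = v_d / n
v_s = 0.0026 / 0.37
v_s = 0.00703 cm/s


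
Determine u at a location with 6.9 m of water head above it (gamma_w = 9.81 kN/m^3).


Using u = gamma_w * h_w
u = 9.81 * 6.9
u = 67.69 kPa


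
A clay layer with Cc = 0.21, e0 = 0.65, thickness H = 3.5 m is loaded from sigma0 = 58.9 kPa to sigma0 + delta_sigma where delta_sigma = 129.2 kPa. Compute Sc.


Using Sc = Cc * H / (1 + e0) * log10((sigma0 + delta_sigma) / sigma0)
Stress ratio = (58.9 + 129.2) / 58.9 = 3.19355
log10(3.19355) = 0.504274
Cc * H / (1 + e0) = 0.21 * 3.5 / (1 + 0.65) = 0.445455
Sc = 0.445455 * 0.504274
Sc = 0.2246 m


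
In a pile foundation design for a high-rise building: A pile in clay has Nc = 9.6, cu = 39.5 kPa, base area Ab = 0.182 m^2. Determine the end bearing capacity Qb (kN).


Using Qb = Nc * cu * Ab
Qb = 9.6 * 39.5 * 0.182
Qb = 69.01 kN


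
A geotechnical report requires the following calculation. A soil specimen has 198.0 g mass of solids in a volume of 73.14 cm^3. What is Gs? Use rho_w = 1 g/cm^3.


Using Gs = m_s / (V_s * rho_w)
Since rho_w = 1 g/cm^3:
Gs = 198.0 / 73.14
Gs = 2.707


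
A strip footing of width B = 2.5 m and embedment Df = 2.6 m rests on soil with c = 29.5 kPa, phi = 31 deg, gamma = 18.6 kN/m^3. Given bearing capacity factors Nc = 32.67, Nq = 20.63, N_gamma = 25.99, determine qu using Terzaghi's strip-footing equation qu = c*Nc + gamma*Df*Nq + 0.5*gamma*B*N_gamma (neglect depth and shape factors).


Compute qu = c*Nc + gamma*Df*Nq + 0.5*gamma*B*N_gamma
Term 1: 29.5 * 32.67 = 963.765
Term 2: 18.6 * 2.6 * 20.63 = 997.6668
Term 3: 0.5 * 18.6 * 2.5 * 25.99 = 604.2675
qu = 963.765 + 997.6668 + 604.2675
qu = 2565.7 kPa


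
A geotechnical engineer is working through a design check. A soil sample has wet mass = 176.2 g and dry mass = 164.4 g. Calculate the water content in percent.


Using w = (m_wet - m_dry) / m_dry * 100
m_wet - m_dry = 176.2 - 164.4 = 11.8 g
w = 11.8 / 164.4 * 100
w = 7.18 %


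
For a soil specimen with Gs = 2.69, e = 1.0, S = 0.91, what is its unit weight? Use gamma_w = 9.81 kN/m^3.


Result: 17.658 kN/m^3

Derivation:
Using gamma = gamma_w * (Gs + S*e) / (1 + e)
Numerator: Gs + S*e = 2.69 + 0.91*1.0 = 3.6
Denominator: 1 + e = 1 + 1.0 = 2.0
gamma = 9.81 * 3.6 / 2.0
gamma = 17.658 kN/m^3


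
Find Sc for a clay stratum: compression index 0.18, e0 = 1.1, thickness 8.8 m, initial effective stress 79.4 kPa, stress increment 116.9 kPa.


Using Sc = Cc * H / (1 + e0) * log10((sigma0 + delta_sigma) / sigma0)
Stress ratio = (79.4 + 116.9) / 79.4 = 2.47229
log10(2.47229) = 0.3931
Cc * H / (1 + e0) = 0.18 * 8.8 / (1 + 1.1) = 0.754286
Sc = 0.754286 * 0.3931
Sc = 0.2965 m


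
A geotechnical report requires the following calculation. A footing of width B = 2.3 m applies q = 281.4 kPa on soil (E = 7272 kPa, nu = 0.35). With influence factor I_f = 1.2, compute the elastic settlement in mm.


Using Se = q * B * (1 - nu^2) * I_f / E
1 - nu^2 = 1 - 0.35^2 = 0.8775
Se = 281.4 * 2.3 * 0.8775 * 1.2 / 7272
Se = 0.093719 m
Convert to mm: Se = 0.093719 * 1000 = 93.719 mm


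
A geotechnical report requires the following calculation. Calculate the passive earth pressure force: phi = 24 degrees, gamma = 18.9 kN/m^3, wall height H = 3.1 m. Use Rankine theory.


Compute passive earth pressure coefficient:
Kp = tan^2(45 + phi/2) = tan^2(57.0) = 2.371184
Compute passive force:
Pp = 0.5 * Kp * gamma * H^2
Pp = 0.5 * 2.371184 * 18.9 * 3.1^2
Pp = 215.34 kN/m


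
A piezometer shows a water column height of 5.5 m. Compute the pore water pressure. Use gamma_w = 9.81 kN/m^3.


Using u = gamma_w * h_w
u = 9.81 * 5.5
u = 53.96 kPa


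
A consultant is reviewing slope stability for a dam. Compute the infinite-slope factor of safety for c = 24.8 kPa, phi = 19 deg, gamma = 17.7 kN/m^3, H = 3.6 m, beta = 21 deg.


Using Fs = c / (gamma*H*sin(beta)*cos(beta)) + tan(phi)/tan(beta)
Cohesion contribution = 24.8 / (17.7*3.6*sin(21)*cos(21))
Cohesion contribution = 1.16331
Friction contribution = tan(19)/tan(21) = 0.897004
Fs = 1.16331 + 0.897004
Fs = 2.06


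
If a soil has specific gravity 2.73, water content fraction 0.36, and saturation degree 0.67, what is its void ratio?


Using the relation e = Gs * w / S
e = 2.73 * 0.36 / 0.67
e = 1.4669


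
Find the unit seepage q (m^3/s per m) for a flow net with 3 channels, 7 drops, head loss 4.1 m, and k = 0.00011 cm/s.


Result: 1.933e-06 m^3/s per m

Derivation:
Convert k to m/s for unit consistency with H:
k = 0.00011 cm/s = 0.00011 / 100 m/s = 1.1e-06 m/s
Using q = k * H * Nf / Nd
Nf / Nd = 3 / 7 = 0.4286
q = 1.1e-06 * 4.1 * 0.4286
q = 1.933e-06 m^3/s per m


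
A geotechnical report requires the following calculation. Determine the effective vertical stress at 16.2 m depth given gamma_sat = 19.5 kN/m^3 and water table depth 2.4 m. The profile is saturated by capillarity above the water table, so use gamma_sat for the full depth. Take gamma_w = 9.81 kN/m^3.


Result: 180.52 kPa

Derivation:
Total stress = gamma_sat * depth
sigma = 19.5 * 16.2 = 315.9 kPa
Pore water pressure u = gamma_w * (depth - d_wt)
u = 9.81 * (16.2 - 2.4) = 135.378 kPa
Effective stress = sigma - u
sigma' = 315.9 - 135.378 = 180.52 kPa


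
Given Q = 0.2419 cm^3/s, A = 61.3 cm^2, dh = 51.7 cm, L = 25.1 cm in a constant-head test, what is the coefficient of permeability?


Result: 0.001916 cm/s

Derivation:
Compute hydraulic gradient:
i = dh / L = 51.7 / 25.1 = 2.05976
Then apply Darcy's law:
k = Q / (A * i)
k = 0.2419 / (61.3 * 2.05976)
k = 0.2419 / 126.263
k = 0.001916 cm/s


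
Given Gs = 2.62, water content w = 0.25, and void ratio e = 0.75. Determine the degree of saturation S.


Using S = Gs * w / e
S = 2.62 * 0.25 / 0.75
S = 0.8733


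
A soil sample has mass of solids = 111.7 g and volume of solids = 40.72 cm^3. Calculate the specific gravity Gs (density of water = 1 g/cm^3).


Using Gs = m_s / (V_s * rho_w)
Since rho_w = 1 g/cm^3:
Gs = 111.7 / 40.72
Gs = 2.743


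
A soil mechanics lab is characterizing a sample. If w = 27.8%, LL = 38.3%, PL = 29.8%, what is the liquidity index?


First compute the plasticity index:
PI = LL - PL = 38.3 - 29.8 = 8.5
Then compute the liquidity index:
LI = (w - PL) / PI
LI = (27.8 - 29.8) / 8.5
LI = -0.235


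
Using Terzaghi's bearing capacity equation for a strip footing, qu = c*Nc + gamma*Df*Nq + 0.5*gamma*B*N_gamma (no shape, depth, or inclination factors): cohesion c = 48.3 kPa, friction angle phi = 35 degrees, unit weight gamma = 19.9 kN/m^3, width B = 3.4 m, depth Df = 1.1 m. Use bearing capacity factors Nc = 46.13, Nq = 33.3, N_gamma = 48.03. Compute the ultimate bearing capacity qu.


Compute qu = c*Nc + gamma*Df*Nq + 0.5*gamma*B*N_gamma
Term 1: 48.3 * 46.13 = 2228.079
Term 2: 19.9 * 1.1 * 33.3 = 728.937
Term 3: 0.5 * 19.9 * 3.4 * 48.03 = 1624.8549
qu = 2228.079 + 728.937 + 1624.8549
qu = 4581.87 kPa


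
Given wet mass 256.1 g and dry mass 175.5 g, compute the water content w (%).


Using w = (m_wet - m_dry) / m_dry * 100
m_wet - m_dry = 256.1 - 175.5 = 80.6 g
w = 80.6 / 175.5 * 100
w = 45.93 %


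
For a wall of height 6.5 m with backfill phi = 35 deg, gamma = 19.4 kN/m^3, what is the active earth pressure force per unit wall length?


Compute active earth pressure coefficient:
Ka = tan^2(45 - phi/2) = tan^2(27.5) = 0.27099
Compute active force:
Pa = 0.5 * Ka * gamma * H^2
Pa = 0.5 * 0.27099 * 19.4 * 6.5^2
Pa = 111.06 kN/m


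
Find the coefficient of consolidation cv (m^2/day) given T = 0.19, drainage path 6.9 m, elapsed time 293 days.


Result: 0.03087 m^2/day

Derivation:
Using cv = T * H_dr^2 / t
H_dr^2 = 6.9^2 = 47.61
cv = 0.19 * 47.61 / 293
cv = 0.03087 m^2/day


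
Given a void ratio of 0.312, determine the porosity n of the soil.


Using the relation n = e / (1 + e)
n = 0.312 / (1 + 0.312)
n = 0.312 / 1.312
n = 0.2378


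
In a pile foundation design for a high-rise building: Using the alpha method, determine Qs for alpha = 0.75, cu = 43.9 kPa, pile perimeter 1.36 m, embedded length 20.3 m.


Using Qs = alpha * cu * perimeter * L
Qs = 0.75 * 43.9 * 1.36 * 20.3
Qs = 908.99 kN


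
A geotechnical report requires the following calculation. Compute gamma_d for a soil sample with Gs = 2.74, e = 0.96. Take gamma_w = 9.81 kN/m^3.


Using gamma_d = Gs * gamma_w / (1 + e)
gamma_d = 2.74 * 9.81 / (1 + 0.96)
gamma_d = 2.74 * 9.81 / 1.96
gamma_d = 13.714 kN/m^3


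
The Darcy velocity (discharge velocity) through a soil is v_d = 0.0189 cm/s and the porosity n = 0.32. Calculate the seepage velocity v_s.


Using v_s = v_d / n
v_s = 0.0189 / 0.32
v_s = 0.05906 cm/s


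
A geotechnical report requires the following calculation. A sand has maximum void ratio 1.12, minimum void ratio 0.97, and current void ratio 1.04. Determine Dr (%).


Using Dr = (e_max - e) / (e_max - e_min) * 100
e_max - e = 1.12 - 1.04 = 0.08
e_max - e_min = 1.12 - 0.97 = 0.15
Dr = 0.08 / 0.15 * 100
Dr = 53.33 %


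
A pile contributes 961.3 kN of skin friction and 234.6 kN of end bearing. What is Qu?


Result: 1195.9 kN

Derivation:
Using Qu = Qf + Qb
Qu = 961.3 + 234.6
Qu = 1195.9 kN


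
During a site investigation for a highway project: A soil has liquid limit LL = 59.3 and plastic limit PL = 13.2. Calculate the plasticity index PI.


Using PI = LL - PL
PI = 59.3 - 13.2
PI = 46.1


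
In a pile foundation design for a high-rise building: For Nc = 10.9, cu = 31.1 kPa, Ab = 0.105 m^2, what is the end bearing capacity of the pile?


Result: 35.59 kN

Derivation:
Using Qb = Nc * cu * Ab
Qb = 10.9 * 31.1 * 0.105
Qb = 35.59 kN


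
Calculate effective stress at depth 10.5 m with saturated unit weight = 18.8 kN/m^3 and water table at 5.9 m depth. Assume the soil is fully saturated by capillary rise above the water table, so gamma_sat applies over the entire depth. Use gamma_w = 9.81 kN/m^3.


Total stress = gamma_sat * depth
sigma = 18.8 * 10.5 = 197.4 kPa
Pore water pressure u = gamma_w * (depth - d_wt)
u = 9.81 * (10.5 - 5.9) = 45.126 kPa
Effective stress = sigma - u
sigma' = 197.4 - 45.126 = 152.27 kPa


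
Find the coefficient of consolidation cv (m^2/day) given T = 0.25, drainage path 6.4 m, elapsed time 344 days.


Using cv = T * H_dr^2 / t
H_dr^2 = 6.4^2 = 40.96
cv = 0.25 * 40.96 / 344
cv = 0.02977 m^2/day


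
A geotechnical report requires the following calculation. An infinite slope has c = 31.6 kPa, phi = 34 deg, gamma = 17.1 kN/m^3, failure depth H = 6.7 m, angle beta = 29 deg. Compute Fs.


Using Fs = c / (gamma*H*sin(beta)*cos(beta)) + tan(phi)/tan(beta)
Cohesion contribution = 31.6 / (17.1*6.7*sin(29)*cos(29))
Cohesion contribution = 0.650468
Friction contribution = tan(34)/tan(29) = 1.21685
Fs = 0.650468 + 1.21685
Fs = 1.867


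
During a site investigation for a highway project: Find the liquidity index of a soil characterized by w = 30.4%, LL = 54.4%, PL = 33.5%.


First compute the plasticity index:
PI = LL - PL = 54.4 - 33.5 = 20.9
Then compute the liquidity index:
LI = (w - PL) / PI
LI = (30.4 - 33.5) / 20.9
LI = -0.148


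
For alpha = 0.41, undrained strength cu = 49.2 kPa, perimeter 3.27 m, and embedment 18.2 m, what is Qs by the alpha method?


Using Qs = alpha * cu * perimeter * L
Qs = 0.41 * 49.2 * 3.27 * 18.2
Qs = 1200.52 kN


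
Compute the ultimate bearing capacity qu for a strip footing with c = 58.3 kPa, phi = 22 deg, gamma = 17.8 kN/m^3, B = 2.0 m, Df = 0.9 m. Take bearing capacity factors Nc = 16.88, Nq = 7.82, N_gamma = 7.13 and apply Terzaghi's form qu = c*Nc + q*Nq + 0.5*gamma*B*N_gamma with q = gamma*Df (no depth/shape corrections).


Compute qu = c*Nc + gamma*Df*Nq + 0.5*gamma*B*N_gamma
Term 1: 58.3 * 16.88 = 984.104
Term 2: 17.8 * 0.9 * 7.82 = 125.2764
Term 3: 0.5 * 17.8 * 2.0 * 7.13 = 126.914
qu = 984.104 + 125.2764 + 126.914
qu = 1236.29 kPa


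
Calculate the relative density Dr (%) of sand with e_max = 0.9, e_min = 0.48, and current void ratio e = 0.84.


Using Dr = (e_max - e) / (e_max - e_min) * 100
e_max - e = 0.9 - 0.84 = 0.06
e_max - e_min = 0.9 - 0.48 = 0.42
Dr = 0.06 / 0.42 * 100
Dr = 14.29 %


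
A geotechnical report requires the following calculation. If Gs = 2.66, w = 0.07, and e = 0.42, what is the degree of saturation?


Result: 0.4433

Derivation:
Using S = Gs * w / e
S = 2.66 * 0.07 / 0.42
S = 0.4433


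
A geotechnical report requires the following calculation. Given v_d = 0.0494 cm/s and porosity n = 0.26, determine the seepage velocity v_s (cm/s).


Using v_s = v_d / n
v_s = 0.0494 / 0.26
v_s = 0.19 cm/s


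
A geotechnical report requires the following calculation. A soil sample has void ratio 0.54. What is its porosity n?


Result: 0.3506

Derivation:
Using the relation n = e / (1 + e)
n = 0.54 / (1 + 0.54)
n = 0.54 / 1.54
n = 0.3506
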